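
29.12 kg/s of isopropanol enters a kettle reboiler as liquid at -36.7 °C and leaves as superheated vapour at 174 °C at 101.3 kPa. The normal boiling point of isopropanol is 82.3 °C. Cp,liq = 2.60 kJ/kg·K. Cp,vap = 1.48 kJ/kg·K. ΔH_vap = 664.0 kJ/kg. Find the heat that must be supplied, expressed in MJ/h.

liquid -36.7→82.3 °C: 309.4 kJ/kg
vaporisation at 82.3 °C: 664 kJ/kg
vapour 82.3→174 °C: 135.72 kJ/kg
Δh = 309.4 + 664 + 135.72 = 1109.1 kJ/kg
Q = ṁ·Δh = 29.12 kg/s × 1109.1 kJ/kg = 32297 kJ/s
|Q| = 32297 kW = 116270 MJ/h

Q = 116000 MJ/h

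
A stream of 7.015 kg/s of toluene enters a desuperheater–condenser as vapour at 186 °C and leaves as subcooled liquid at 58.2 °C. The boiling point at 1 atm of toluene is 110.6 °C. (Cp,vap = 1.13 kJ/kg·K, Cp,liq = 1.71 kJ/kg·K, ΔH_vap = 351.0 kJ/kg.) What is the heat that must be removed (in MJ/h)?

vapour 186→110.6 °C: -85.202 kJ/kg
condensation at 110.6 °C: -351 kJ/kg
liquid 110.6→58.2 °C: -89.604 kJ/kg
Δh = -85.202 + -351 + -89.604 = -525.81 kJ/kg
Q = ṁ·Δh = 7.015 kg/s × -525.81 kJ/kg = -3688.5 kJ/s
|Q| = 3688.5 kW = 13279 MJ/h

Q_c = 13300 MJ/h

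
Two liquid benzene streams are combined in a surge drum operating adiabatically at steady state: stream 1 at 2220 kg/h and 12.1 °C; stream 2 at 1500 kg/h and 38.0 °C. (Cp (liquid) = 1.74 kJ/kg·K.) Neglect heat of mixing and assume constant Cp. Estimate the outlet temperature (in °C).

Energy balance with Q = 0: Σ ṁᵢCp,ᵢ(T_out − Tᵢ) = 0
T_out = Σ ṁᵢCp,ᵢTᵢ / Σ ṁᵢCp,ᵢ
      = 145920 / 6472.8 = 22.544 °C

T_out = 22.5 °C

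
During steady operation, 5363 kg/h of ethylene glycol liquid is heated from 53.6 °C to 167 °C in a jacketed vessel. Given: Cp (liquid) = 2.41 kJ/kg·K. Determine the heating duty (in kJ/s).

Q = ṁ·Cp·ΔT = 5363 × 2.41 × (167 − 53.6) = 1.4657e+06 kJ/h
Converting: 1.4657e+06 / 3600 s = 407.13 kW

Q = 407 kJ/s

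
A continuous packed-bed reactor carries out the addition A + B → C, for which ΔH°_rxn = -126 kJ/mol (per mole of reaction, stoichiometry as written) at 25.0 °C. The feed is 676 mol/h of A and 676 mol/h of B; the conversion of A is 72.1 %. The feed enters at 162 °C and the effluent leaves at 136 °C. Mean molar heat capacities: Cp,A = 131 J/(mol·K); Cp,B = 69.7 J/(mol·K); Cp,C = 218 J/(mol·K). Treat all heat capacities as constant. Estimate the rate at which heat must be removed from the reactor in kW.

Q_out = 17.8 kW

Extent of reaction ξ = 0.721 × 676 = 487.4 mol/h
Reaction term: ξ·ΔH°_rxn = 487.4 × -126 = -61412 kJ/h
Sensible, feed 162→25 °C: -18587 kJ/h
Outlet flows (mol/h): A 188.6, B 188.6, C 487.4
Sensible, products 25→136 °C: 15996 kJ/h
Q = ΔH = -64003 kJ/h = -17.779 kW
Heat removed = 17.779 kW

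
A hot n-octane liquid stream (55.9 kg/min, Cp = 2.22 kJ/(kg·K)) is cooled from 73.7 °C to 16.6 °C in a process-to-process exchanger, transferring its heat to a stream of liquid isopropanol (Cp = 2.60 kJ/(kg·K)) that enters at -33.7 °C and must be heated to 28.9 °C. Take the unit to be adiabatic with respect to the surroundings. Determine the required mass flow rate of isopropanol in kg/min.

ṁ_c = 43.5 kg/min

Heat released by hot stream: Q = 55.9 × 2.22 × (73.7 − 16.6) = 7086 kJ/min
Energy balance on cold side (adiabatic exchanger): Q = ṁ_c·Cp_c·(T_c,out − T_c,in)
ṁ_c = 7086 / [2.60 × (28.9 − -33.7)] = 43.536 kg/min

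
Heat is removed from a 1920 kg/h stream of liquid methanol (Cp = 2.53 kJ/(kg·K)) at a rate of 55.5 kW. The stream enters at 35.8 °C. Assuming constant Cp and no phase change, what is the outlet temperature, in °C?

T_out = -5.33 °C

Q = 55.5 kW = 199800 kJ/h
ΔT = Q/(ṁ·Cp) = 199800/(1920×2.53) = 41.131 K
T_out = 35.8 − 41.131 = -5.3314 °C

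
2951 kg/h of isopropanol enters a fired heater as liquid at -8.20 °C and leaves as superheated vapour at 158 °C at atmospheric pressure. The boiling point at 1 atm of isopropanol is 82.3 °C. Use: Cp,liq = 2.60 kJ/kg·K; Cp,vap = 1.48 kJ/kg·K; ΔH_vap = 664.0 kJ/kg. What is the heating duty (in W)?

Q = 829000 W

liquid -8.20→82.3 °C: 235.3 kJ/kg
vaporisation at 82.3 °C: 664 kJ/kg
vapour 82.3→158 °C: 112.04 kJ/kg
Δh = 235.3 + 664 + 112.04 = 1011.3 kJ/kg
Q = ṁ·Δh = 2951 kg/h × 1011.3 kJ/kg = 2.9845e+06 kJ/h
|Q| = 829.01 kW = 829010 W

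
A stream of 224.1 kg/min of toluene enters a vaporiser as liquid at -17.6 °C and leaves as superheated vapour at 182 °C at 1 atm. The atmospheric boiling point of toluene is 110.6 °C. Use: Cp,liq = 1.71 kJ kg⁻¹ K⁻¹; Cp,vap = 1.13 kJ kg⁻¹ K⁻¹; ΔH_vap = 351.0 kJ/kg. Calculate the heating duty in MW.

liquid -17.6→110.6 °C: 219.22 kJ/kg
vaporisation at 110.6 °C: 351 kJ/kg
vapour 110.6→182 °C: 80.682 kJ/kg
Δh = 219.22 + 351 + 80.682 = 650.9 kJ/kg
Q = ṁ·Δh = 224.1 kg/min × 650.9 kJ/kg = 145870 kJ/min
|Q| = 2431.1 kW = 2.4311 MW

Q = 2.43 MW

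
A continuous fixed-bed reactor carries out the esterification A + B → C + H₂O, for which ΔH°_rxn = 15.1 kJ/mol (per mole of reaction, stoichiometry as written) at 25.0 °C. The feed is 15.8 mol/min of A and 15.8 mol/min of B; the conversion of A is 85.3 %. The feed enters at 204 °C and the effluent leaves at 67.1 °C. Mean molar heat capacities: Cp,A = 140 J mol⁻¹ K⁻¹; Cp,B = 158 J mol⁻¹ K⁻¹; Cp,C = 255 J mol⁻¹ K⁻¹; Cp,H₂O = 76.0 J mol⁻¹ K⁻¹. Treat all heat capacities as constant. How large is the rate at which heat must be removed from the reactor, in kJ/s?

Q_out = 7.04 kJ/s

Extent of reaction ξ = 0.853 × 15.8 = 13.477 mol/min
Reaction term: ξ·ΔH°_rxn = 13.477 × 15.1 = 203.51 kJ/min
Sensible, feed 204→25 °C: -842.8 kJ/min
Outlet flows (mol/min): A 2.3226, B 2.3226, C 13.477, H₂O 13.477
Sensible, products 25→67.1 °C: 216.95 kJ/min
Q = ΔH = -422.35 kJ/min = -7.0391 kW
Heat removed = 7.0391 kJ/s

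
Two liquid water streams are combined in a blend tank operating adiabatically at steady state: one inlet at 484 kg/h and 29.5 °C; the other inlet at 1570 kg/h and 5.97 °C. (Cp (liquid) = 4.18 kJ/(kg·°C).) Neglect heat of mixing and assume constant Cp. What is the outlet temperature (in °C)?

T_out = 11.5 °C

Adiabatic, steady state ⇒ Σ ṁᵢCp,ᵢ(T_out − Tᵢ) = 0
T_out = Σ ṁᵢCp,ᵢTᵢ / Σ ṁᵢCp,ᵢ
      = 98861 / 8585.7 = 11.515 °C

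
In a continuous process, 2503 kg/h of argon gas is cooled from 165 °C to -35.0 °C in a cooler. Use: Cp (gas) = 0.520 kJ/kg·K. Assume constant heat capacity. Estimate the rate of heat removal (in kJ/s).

Q_c = 72.3 kJ/s

Q = ṁ·Cp·ΔT = 2503 × 0.520 × (-35.0 − 165) = -260310 kJ/h
Converting: 260310 / 3600 s = 72.309 kW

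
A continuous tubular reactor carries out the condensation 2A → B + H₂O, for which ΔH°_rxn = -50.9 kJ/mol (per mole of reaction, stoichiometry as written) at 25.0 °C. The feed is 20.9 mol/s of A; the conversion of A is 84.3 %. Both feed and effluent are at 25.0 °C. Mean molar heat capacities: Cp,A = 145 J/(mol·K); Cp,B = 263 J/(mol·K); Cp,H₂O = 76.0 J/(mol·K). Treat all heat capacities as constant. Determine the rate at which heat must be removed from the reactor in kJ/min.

Q_out = 26900 kJ/min

Extent of reaction ξ = 0.843 × 20.9 / 2 = 8.8093 mol/s
Reaction term: ξ·ΔH°_rxn = 8.8093 × -50.9 = -448.4 kJ/s
Q = ΔH = -448.4 kJ/s = -448.4 kW
Heat removed = 26904 kJ/min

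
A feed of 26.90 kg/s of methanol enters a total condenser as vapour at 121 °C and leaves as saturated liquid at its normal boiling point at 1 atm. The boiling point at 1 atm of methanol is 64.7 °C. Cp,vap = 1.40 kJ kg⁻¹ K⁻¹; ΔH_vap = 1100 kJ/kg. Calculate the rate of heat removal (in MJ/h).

vapour 121→64.7 °C: -78.82 kJ/kg
condensation at 64.7 °C: -1100 kJ/kg
Δh = -78.82 + -1100 = -1178.8 kJ/kg
Q = ṁ·Δh = 26.90 kg/s × -1178.8 kJ/kg = -31710 kJ/s
|Q| = 31710 kW = 114160 MJ/h

Q_c = 114000 MJ/h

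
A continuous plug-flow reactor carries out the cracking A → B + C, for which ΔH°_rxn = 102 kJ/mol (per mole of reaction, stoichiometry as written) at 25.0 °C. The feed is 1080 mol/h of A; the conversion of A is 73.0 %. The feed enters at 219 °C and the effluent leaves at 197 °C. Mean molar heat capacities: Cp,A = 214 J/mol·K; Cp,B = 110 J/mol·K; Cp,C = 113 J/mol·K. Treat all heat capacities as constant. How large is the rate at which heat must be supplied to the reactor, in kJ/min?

Q_in = 1280 kJ/min

Extent of reaction ξ = 0.730 × 1080 = 788.4 mol/h
Reaction term: ξ·ΔH°_rxn = 788.4 × 102 = 80417 kJ/h
Sensible, feed 219→25 °C: -44837 kJ/h
Outlet flows (mol/h): A 291.6, B 788.4, C 788.4
Sensible, products 25→197 °C: 40973 kJ/h
Q = ΔH = 76553 kJ/h = 21.265 kW
Heat supplied = 1275.9 kJ/min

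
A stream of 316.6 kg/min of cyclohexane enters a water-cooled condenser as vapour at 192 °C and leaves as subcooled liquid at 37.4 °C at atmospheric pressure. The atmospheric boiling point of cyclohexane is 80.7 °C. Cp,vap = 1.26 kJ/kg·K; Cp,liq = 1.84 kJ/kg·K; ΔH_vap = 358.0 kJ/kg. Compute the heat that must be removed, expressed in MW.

Q_c = 3.05 MW

vapour 192→80.7 °C: -140.24 kJ/kg
condensation at 80.7 °C: -358 kJ/kg
liquid 80.7→37.4 °C: -79.672 kJ/kg
Δh = -140.24 + -358 + -79.672 = -577.91 kJ/kg
Q = ṁ·Δh = 316.6 kg/min × -577.91 kJ/kg = -182970 kJ/min
|Q| = 3049.4 kW = 3.0494 MW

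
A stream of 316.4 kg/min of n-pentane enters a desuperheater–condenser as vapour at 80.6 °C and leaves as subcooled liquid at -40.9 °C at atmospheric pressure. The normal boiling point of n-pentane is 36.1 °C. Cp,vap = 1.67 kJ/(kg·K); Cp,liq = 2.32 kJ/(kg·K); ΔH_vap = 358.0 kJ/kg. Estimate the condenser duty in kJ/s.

Q_c = 3220 kJ/s

vapour 80.6→36.1 °C: -74.315 kJ/kg
condensation at 36.1 °C: -358 kJ/kg
liquid 36.1→-40.9 °C: -178.64 kJ/kg
Δh = -74.315 + -358 + -178.64 = -610.95 kJ/kg
Q = ṁ·Δh = 316.4 kg/min × -610.95 kJ/kg = -193310 kJ/min
|Q| = 3221.8 kW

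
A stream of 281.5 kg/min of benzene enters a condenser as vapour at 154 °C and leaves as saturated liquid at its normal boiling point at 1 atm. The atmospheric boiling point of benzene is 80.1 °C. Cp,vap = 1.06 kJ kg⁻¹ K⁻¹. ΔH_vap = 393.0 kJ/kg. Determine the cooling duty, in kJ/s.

Q_c = 2210 kJ/s

vapour 154→80.1 °C: -78.334 kJ/kg
condensation at 80.1 °C: -393 kJ/kg
Δh = -78.334 + -393 = -471.33 kJ/kg
Q = ṁ·Δh = 281.5 kg/min × -471.33 kJ/kg = -132680 kJ/min
|Q| = 2211.3 kW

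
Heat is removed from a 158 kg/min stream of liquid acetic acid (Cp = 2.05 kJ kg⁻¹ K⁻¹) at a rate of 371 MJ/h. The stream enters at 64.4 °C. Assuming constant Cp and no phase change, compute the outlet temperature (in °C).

Q = 371 MJ/h = 6183.3 kJ/min
ΔT = Q/(ṁ·Cp) = 6183.3/(158×2.05) = 19.09 K
T_out = 64.4 − 19.09 = 45.31 °C

T_out = 45.3 °C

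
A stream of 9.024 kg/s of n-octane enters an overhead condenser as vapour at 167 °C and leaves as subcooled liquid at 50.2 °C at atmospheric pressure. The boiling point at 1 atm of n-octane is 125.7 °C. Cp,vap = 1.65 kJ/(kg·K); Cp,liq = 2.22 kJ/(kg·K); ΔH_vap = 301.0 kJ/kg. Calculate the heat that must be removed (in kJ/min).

vapour 167→125.7 °C: -68.145 kJ/kg
condensation at 125.7 °C: -301 kJ/kg
liquid 125.7→50.2 °C: -167.61 kJ/kg
Δh = -68.145 + -301 + -167.61 = -536.75 kJ/kg
Q = ṁ·Δh = 9.024 kg/s × -536.75 kJ/kg = -4843.7 kJ/s
|Q| = 4843.7 kW = 290620 kJ/min

Q_c = 291000 kJ/min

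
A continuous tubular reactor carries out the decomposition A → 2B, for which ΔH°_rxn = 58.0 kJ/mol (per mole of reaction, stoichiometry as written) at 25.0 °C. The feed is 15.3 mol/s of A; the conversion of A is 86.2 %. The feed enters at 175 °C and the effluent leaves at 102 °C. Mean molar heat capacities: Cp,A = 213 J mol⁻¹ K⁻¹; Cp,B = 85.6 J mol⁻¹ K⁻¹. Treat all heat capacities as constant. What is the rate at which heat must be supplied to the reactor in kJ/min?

Extent of reaction ξ = 0.862 × 15.3 = 13.189 mol/s
Reaction term: ξ·ΔH°_rxn = 13.189 × 58.0 = 764.94 kJ/s
Sensible, feed 175→25 °C: -488.83 kJ/s
Outlet flows (mol/s): A 2.1114, B 26.377
Sensible, products 25→102 °C: 208.49 kJ/s
Q = ΔH = 484.59 kJ/s = 484.59 kW
Heat supplied = 29075 kJ/min

Q_in = 29100 kJ/min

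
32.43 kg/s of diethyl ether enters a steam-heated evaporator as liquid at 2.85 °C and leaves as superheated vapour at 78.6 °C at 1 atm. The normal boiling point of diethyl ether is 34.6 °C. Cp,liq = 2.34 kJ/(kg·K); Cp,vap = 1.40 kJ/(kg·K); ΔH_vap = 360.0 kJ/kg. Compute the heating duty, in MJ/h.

liquid 2.85→34.6 °C: 74.295 kJ/kg
vaporisation at 34.6 °C: 360 kJ/kg
vapour 34.6→78.6 °C: 61.6 kJ/kg
Δh = 74.295 + 360 + 61.6 = 495.89 kJ/kg
Q = ṁ·Δh = 32.43 kg/s × 495.89 kJ/kg = 16082 kJ/s
|Q| = 16082 kW = 57895 MJ/h

Q = 57900 MJ/h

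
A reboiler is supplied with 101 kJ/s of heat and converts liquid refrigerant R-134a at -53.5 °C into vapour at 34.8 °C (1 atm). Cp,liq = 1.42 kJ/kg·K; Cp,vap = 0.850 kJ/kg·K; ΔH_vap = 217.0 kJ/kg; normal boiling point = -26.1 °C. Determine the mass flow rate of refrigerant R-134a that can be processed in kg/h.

Δh = 1.42×(-26.1−-53.5) + 217.0 + 0.850×(34.8−-26.1) = 307.67 kJ/kg
Q = 101 kJ/s = 101 kJ/s = 363600 kJ/h
ṁ = Q/Δh = 363600 / 307.67 = 1181.8 kg/h

ṁ = 1180 kg/h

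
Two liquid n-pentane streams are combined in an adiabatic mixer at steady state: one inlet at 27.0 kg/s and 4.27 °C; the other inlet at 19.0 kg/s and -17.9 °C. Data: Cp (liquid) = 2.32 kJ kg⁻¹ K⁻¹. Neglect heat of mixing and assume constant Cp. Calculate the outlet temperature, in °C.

T_out = -4.89 °C

No heat crosses the boundary, so H_out = H_in.
Σ ṁᵢCp,ᵢTᵢ = 27.0×2.32×4.27 + 19.0×2.32×-17.9 = -521.56
Σ ṁᵢCp,ᵢ = 27.0×2.32 + 19.0×2.32 = 106.72
T_out = -521.56 / 106.72 = -4.8872 °C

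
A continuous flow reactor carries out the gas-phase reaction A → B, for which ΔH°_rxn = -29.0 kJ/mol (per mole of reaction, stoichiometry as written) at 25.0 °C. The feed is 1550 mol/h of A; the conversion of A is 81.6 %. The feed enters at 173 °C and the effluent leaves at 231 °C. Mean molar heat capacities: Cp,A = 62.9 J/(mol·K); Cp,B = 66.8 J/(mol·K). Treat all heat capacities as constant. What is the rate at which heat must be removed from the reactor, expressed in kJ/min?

Extent of reaction ξ = 0.816 × 1550 = 1264.8 mol/h
Reaction term: ξ·ΔH°_rxn = 1264.8 × -29.0 = -36679 kJ/h
Sensible, feed 173→25 °C: -14429 kJ/h
Outlet flows (mol/h): A 285.2, B 1264.8
Sensible, products 25→231 °C: 21100 kJ/h
Q = ΔH = -30008 kJ/h = -8.3357 kW
Heat removed = 500.14 kJ/min

Q_out = 500 kJ/min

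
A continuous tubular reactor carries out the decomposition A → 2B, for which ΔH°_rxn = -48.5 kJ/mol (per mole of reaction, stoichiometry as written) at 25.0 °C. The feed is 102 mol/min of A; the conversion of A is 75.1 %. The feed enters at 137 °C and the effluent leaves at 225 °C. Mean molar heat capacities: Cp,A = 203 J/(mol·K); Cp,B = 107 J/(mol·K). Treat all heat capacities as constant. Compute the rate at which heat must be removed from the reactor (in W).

Extent of reaction ξ = 0.751 × 102 = 76.602 mol/min
Reaction term: ξ·ΔH°_rxn = 76.602 × -48.5 = -3715.2 kJ/min
Sensible, feed 137→25 °C: -2319.1 kJ/min
Outlet flows (mol/min): A 25.398, B 153.2
Sensible, products 25→225 °C: 4309.7 kJ/min
Q = ΔH = -1724.5 kJ/min = -28.742 kW
Heat removed = 28742 W

Q_out = 28700 W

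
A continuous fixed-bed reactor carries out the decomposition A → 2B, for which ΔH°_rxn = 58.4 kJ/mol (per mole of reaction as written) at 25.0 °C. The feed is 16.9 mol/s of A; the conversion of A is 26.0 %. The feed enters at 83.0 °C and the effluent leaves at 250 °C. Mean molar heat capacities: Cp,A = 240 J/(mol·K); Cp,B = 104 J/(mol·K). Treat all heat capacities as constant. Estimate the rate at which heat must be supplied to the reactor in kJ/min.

Extent of reaction ξ = 0.260 × 16.9 = 4.394 mol/s
Reaction term: ξ·ΔH°_rxn = 4.394 × 58.4 = 256.61 kJ/s
Sensible, feed 83.0→25 °C: -235.25 kJ/s
Outlet flows (mol/s): A 12.506, B 8.788
Sensible, products 25→250 °C: 880.96 kJ/s
Q = ΔH = 902.32 kJ/s = 902.32 kW
Heat supplied = 54139 kJ/min

Q_in = 54100 kJ/min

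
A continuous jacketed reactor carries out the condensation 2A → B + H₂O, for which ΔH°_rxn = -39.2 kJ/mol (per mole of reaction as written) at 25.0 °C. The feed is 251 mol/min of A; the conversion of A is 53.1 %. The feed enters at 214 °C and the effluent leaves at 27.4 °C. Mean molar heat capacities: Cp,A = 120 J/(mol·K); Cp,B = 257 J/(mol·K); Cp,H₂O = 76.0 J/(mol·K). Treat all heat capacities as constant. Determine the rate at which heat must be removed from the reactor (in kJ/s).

Q_out = 137 kJ/s

Extent of reaction ξ = 0.531 × 251 / 2 = 66.641 mol/min
Reaction term: ξ·ΔH°_rxn = 66.641 × -39.2 = -2612.3 kJ/min
Sensible, feed 214→25 °C: -5692.7 kJ/min
Outlet flows (mol/min): A 117.72, B 66.641, H₂O 66.641
Sensible, products 25→27.4 °C: 87.162 kJ/min
Q = ΔH = -8217.8 kJ/min = -136.96 kW
Heat removed = 136.96 kJ/s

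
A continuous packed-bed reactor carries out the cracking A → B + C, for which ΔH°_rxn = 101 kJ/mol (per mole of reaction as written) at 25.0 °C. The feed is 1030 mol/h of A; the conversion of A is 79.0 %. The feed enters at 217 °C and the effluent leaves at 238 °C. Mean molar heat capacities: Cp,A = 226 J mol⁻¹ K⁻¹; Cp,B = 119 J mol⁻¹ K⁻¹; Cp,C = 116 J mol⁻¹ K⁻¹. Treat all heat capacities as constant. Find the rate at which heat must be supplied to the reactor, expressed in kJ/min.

Extent of reaction ξ = 0.790 × 1030 = 813.7 mol/h
Reaction term: ξ·ΔH°_rxn = 813.7 × 101 = 82184 kJ/h
Sensible, feed 217→25 °C: -44694 kJ/h
Outlet flows (mol/h): A 216.3, B 813.7, C 813.7
Sensible, products 25→238 °C: 51142 kJ/h
Q = ΔH = 88632 kJ/h = 24.62 kW
Heat supplied = 1477.2 kJ/min

Q_in = 1480 kJ/min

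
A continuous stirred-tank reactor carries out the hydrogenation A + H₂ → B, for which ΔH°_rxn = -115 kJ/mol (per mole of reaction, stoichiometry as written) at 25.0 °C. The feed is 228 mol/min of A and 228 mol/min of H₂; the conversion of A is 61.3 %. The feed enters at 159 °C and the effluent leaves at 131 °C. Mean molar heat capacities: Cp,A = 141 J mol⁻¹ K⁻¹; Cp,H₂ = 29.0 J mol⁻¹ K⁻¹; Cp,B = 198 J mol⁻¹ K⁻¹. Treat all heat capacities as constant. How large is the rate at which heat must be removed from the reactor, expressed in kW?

Q_out = 279 kW

Extent of reaction ξ = 0.613 × 228 = 139.76 mol/min
Reaction term: ξ·ΔH°_rxn = 139.76 × -115 = -16073 kJ/min
Sensible, feed 159→25 °C: -5193.8 kJ/min
Outlet flows (mol/min): A 88.236, H₂ 88.236, B 139.76
Sensible, products 25→131 °C: 4523.4 kJ/min
Q = ΔH = -16743 kJ/min = -279.06 kW
Heat removed = 279.06 kW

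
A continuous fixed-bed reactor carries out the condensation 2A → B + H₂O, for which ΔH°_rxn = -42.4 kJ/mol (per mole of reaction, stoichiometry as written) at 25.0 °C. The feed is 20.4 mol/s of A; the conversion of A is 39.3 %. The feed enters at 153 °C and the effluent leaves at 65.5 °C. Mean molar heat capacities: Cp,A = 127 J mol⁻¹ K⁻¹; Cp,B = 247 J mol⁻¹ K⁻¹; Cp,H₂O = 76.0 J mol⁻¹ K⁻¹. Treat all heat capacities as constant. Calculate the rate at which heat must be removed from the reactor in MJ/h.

Extent of reaction ξ = 0.393 × 20.4 / 2 = 4.0086 mol/s
Reaction term: ξ·ΔH°_rxn = 4.0086 × -42.4 = -169.96 kJ/s
Sensible, feed 153→25 °C: -331.62 kJ/s
Outlet flows (mol/s): A 12.383, B 4.0086, H₂O 4.0086
Sensible, products 25→65.5 °C: 116.13 kJ/s
Q = ΔH = -385.46 kJ/s = -385.46 kW
Heat removed = 1387.6 MJ/h

Q_out = 1390 MJ/h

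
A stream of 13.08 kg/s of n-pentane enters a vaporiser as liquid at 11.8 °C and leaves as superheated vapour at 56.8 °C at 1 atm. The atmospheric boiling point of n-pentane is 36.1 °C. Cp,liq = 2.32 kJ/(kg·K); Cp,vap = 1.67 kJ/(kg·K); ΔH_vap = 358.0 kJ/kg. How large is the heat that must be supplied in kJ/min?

Q = 352000 kJ/min

liquid 11.8→36.1 °C: 56.376 kJ/kg
vaporisation at 36.1 °C: 358 kJ/kg
vapour 36.1→56.8 °C: 34.569 kJ/kg
Δh = 56.376 + 358 + 34.569 = 448.94 kJ/kg
Q = ṁ·Δh = 13.08 kg/s × 448.94 kJ/kg = 5872.2 kJ/s
|Q| = 5872.2 kW = 352330 kJ/min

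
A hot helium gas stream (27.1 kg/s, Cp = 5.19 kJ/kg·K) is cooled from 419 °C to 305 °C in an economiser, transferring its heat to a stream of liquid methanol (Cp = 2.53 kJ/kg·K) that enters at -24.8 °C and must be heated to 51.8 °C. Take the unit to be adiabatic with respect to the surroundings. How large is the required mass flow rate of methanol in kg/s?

ṁ_c = 82.7 kg/s

Heat released by hot stream: Q = 27.1 × 5.19 × (419 − 305) = 16034 kJ/s
Energy balance on cold side (adiabatic exchanger): Q = ṁ_c·Cp_c·(T_c,out − T_c,in)
ṁ_c = 16034 / [2.53 × (51.8 − -24.8)] = 82.736 kg/s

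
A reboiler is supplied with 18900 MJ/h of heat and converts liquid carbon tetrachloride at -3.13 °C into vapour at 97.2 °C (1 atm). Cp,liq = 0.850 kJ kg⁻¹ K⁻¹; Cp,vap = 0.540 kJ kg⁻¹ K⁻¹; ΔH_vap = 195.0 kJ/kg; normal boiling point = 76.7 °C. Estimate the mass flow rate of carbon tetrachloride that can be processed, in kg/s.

ṁ = 19.2 kg/s

Δh = 0.850×(76.7−-3.13) + 195.0 + 0.540×(97.2−76.7) = 273.93 kJ/kg
Q = 18900 MJ/h = 5250 kJ/s = 5250 kJ/s
ṁ = Q/Δh = 5250 / 273.93 = 19.166 kg/s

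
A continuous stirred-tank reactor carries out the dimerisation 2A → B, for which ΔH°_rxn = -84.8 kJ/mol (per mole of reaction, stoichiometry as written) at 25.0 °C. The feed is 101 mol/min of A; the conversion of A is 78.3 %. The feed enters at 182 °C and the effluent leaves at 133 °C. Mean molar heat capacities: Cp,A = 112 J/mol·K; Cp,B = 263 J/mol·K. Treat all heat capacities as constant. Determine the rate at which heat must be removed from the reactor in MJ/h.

Q_out = 224 MJ/h

Extent of reaction ξ = 0.783 × 101 / 2 = 39.541 mol/min
Reaction term: ξ·ΔH°_rxn = 39.541 × -84.8 = -3353.1 kJ/min
Sensible, feed 182→25 °C: -1776 kJ/min
Outlet flows (mol/min): A 21.917, B 39.541
Sensible, products 25→133 °C: 1388.2 kJ/min
Q = ΔH = -3740.9 kJ/min = -62.348 kW
Heat removed = 224.45 MJ/h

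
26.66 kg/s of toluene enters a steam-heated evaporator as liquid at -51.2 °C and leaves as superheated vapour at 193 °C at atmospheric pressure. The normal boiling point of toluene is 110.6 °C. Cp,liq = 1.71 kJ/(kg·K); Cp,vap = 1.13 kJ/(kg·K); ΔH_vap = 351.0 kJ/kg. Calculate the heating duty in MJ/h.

liquid -51.2→110.6 °C: 276.68 kJ/kg
vaporisation at 110.6 °C: 351 kJ/kg
vapour 110.6→193 °C: 93.112 kJ/kg
Δh = 276.68 + 351 + 93.112 = 720.79 kJ/kg
Q = ṁ·Δh = 26.66 kg/s × 720.79 kJ/kg = 19216 kJ/s
|Q| = 19216 kW = 69179 MJ/h

Q = 69200 MJ/h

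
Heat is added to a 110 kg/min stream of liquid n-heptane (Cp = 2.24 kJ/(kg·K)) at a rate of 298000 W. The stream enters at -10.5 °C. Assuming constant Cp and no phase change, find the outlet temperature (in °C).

T_out = 62.1 °C

Q = 298000 W = 17880 kJ/min
ΔT = Q/(ṁ·Cp) = 17880/(110×2.24) = 72.565 K
T_out = -10.5 + 72.565 = 62.065 °C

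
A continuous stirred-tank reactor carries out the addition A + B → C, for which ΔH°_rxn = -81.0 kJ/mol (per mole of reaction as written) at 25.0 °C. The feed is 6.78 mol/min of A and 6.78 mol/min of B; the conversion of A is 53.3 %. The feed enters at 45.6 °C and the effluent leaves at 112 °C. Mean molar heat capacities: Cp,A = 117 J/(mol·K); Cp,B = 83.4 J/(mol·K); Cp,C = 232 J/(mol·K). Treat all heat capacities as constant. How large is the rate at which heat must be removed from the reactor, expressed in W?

Extent of reaction ξ = 0.533 × 6.78 = 3.6137 mol/min
Reaction term: ξ·ΔH°_rxn = 3.6137 × -81.0 = -292.71 kJ/min
Sensible, feed 45.6→25 °C: -27.989 kJ/min
Outlet flows (mol/min): A 3.1663, B 3.1663, C 3.6137
Sensible, products 25→112 °C: 128.14 kJ/min
Q = ΔH = -192.56 kJ/min = -3.2093 kW
Heat removed = 3209.3 W

Q_out = 3210 W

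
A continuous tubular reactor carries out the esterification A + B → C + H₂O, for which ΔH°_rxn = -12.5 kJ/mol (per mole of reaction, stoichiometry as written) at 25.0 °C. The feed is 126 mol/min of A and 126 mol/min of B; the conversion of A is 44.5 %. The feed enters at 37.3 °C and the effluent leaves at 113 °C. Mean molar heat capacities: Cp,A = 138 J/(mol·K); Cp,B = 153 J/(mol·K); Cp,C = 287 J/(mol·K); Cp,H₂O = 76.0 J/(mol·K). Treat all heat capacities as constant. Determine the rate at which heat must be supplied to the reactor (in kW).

Extent of reaction ξ = 0.445 × 126 = 56.07 mol/min
Reaction term: ξ·ΔH°_rxn = 56.07 × -12.5 = -700.88 kJ/min
Sensible, feed 37.3→25 °C: -450.99 kJ/min
Outlet flows (mol/min): A 69.93, B 69.93, C 56.07, H₂O 56.07
Sensible, products 25→113 °C: 3581.9 kJ/min
Q = ΔH = 2430 kJ/min = 40.5 kW
Heat supplied = 40.5 kW

Q_in = 40.5 kW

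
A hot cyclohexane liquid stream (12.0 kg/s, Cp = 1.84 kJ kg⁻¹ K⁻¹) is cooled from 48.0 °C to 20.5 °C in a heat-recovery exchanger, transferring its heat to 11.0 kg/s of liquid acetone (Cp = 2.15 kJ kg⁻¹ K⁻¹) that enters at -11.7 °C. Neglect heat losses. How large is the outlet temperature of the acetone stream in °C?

Heat released by hot stream: Q = 12.0 × 1.84 × (48.0 − 20.5) = 607.2 kJ/s
Energy balance on cold side (adiabatic exchanger): Q = ṁ_c·Cp_c·(T_c,out − T_c,in)
T_c,out = -11.7 + 607.2/(11.0 × 2.15) = 13.974 °C

T_c,out = 14.0 °C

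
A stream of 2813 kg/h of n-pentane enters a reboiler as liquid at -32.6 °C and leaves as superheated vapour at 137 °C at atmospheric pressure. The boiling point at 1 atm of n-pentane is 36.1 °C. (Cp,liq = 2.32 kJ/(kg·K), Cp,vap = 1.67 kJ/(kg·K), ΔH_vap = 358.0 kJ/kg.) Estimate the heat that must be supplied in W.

liquid -32.6→36.1 °C: 159.38 kJ/kg
vaporisation at 36.1 °C: 358 kJ/kg
vapour 36.1→137 °C: 168.5 kJ/kg
Δh = 159.38 + 358 + 168.5 = 685.89 kJ/kg
Q = ṁ·Δh = 2813 kg/h × 685.89 kJ/kg = 1.9294e+06 kJ/h
|Q| = 535.94 kW = 535940 W

Q = 536000 W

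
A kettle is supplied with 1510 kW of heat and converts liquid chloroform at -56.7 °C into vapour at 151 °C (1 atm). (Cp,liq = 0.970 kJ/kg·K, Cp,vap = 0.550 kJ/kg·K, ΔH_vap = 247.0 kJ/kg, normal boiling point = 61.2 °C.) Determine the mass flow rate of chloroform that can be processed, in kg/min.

ṁ = 221 kg/min

Δh = 0.970×(61.2−-56.7) + 247.0 + 0.550×(151−61.2) = 410.75 kJ/kg
Q = 1510 kW = 1510 kJ/s = 90600 kJ/min
ṁ = Q/Δh = 90600 / 410.75 = 220.57 kg/min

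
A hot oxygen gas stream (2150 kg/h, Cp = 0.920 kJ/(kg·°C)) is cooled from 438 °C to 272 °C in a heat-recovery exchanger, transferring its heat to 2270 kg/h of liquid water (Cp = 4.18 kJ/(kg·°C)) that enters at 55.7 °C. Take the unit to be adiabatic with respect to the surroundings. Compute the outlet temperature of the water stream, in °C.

T_c,out = 90.3 °C

Heat released by hot stream: Q = 2150 × 0.920 × (438 − 272) = 328350 kJ/h
Energy balance on cold side (adiabatic exchanger): Q = ṁ_c·Cp_c·(T_c,out − T_c,in)
T_c,out = 55.7 + 328350/(2270 × 4.18) = 90.304 °C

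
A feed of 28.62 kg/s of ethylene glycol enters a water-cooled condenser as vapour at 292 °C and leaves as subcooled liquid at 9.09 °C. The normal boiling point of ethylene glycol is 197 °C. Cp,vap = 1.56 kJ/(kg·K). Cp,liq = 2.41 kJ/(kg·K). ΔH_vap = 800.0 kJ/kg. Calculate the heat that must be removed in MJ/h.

vapour 292→197 °C: -148.2 kJ/kg
condensation at 197 °C: -800 kJ/kg
liquid 197→9.09 °C: -452.86 kJ/kg
Δh = -148.2 + -800 + -452.86 = -1401.1 kJ/kg
Q = ṁ·Δh = 28.62 kg/s × -1401.1 kJ/kg = -40098 kJ/s
|Q| = 40098 kW = 144350 MJ/h

Q_c = 144000 MJ/h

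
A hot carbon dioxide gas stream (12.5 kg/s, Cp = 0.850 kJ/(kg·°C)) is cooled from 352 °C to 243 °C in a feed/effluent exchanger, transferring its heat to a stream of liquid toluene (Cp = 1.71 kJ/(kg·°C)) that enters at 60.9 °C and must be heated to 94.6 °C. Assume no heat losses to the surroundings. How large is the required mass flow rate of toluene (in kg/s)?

ṁ_c = 20.1 kg/s

Heat released by hot stream: Q = 12.5 × 0.850 × (352 − 243) = 1158.1 kJ/s
Energy balance on cold side (adiabatic exchanger): Q = ṁ_c·Cp_c·(T_c,out − T_c,in)
ṁ_c = 1158.1 / [1.71 × (94.6 − 60.9)] = 20.097 kg/s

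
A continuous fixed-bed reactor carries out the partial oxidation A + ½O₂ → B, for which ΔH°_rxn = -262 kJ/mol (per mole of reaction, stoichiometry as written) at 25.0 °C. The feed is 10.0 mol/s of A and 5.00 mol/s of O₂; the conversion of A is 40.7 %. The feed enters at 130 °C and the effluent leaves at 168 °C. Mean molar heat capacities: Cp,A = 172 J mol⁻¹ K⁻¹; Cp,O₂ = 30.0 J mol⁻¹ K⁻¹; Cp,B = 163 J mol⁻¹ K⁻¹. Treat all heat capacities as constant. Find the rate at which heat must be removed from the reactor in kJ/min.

Q_out = 60600 kJ/min

Extent of reaction ξ = 0.407 × 10.0 = 4.07 mol/s
Reaction term: ξ·ΔH°_rxn = 4.07 × -262 = -1066.3 kJ/s
Sensible, feed 130→25 °C: -196.35 kJ/s
Outlet flows (mol/s): A 5.93, O₂ 2.965, B 4.07
Sensible, products 25→168 °C: 253.44 kJ/s
Q = ΔH = -1009.2 kJ/s = -1009.2 kW
Heat removed = 60555 kJ/min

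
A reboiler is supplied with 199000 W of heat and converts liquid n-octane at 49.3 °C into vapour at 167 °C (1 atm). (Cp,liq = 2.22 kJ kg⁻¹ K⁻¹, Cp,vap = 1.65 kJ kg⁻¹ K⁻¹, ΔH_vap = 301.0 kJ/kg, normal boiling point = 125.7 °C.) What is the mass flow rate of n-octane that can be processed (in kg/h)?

Δh = 2.22×(125.7−49.3) + 301.0 + 1.65×(167−125.7) = 538.75 kJ/kg
Q = 199000 W = 199 kJ/s = 716400 kJ/h
ṁ = Q/Δh = 716400 / 538.75 = 1329.7 kg/h

ṁ = 1330 kg/h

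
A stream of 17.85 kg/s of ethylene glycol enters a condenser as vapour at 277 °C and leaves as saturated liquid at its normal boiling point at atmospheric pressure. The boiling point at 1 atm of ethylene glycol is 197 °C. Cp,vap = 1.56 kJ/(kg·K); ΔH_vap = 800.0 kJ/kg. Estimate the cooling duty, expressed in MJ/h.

Q_c = 59400 MJ/h

vapour 277→197 °C: -124.8 kJ/kg
condensation at 197 °C: -800 kJ/kg
Δh = -124.8 + -800 = -924.8 kJ/kg
Q = ṁ·Δh = 17.85 kg/s × -924.8 kJ/kg = -16508 kJ/s
|Q| = 16508 kW = 59428 MJ/h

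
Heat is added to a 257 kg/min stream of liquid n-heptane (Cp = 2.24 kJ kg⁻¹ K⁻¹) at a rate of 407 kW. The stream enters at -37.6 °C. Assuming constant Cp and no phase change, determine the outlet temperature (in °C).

Q = 407 kW = 24420 kJ/min
ΔT = Q/(ṁ·Cp) = 24420/(257×2.24) = 42.419 K
T_out = -37.6 + 42.419 = 4.8194 °C

T_out = 4.82 °C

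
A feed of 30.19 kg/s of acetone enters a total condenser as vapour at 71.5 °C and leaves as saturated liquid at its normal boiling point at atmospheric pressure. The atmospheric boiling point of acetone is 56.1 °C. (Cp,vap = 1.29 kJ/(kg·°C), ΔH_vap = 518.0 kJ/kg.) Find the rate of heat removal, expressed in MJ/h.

Q_c = 58500 MJ/h

vapour 71.5→56.1 °C: -19.866 kJ/kg
condensation at 56.1 °C: -518 kJ/kg
Δh = -19.866 + -518 = -537.87 kJ/kg
Q = ṁ·Δh = 30.19 kg/s × -537.87 kJ/kg = -16238 kJ/s
|Q| = 16238 kW = 58457 MJ/h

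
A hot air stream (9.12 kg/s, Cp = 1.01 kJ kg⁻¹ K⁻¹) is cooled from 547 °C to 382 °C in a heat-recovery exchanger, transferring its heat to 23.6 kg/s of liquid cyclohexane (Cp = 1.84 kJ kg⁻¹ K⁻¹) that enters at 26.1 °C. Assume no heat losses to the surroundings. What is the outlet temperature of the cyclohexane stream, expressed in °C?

T_c,out = 61.1 °C

Heat released by hot stream: Q = 9.12 × 1.01 × (547 − 382) = 1519.8 kJ/s
Energy balance on cold side (adiabatic exchanger): Q = ṁ_c·Cp_c·(T_c,out − T_c,in)
T_c,out = 26.1 + 1519.8/(23.6 × 1.84) = 61.1 °C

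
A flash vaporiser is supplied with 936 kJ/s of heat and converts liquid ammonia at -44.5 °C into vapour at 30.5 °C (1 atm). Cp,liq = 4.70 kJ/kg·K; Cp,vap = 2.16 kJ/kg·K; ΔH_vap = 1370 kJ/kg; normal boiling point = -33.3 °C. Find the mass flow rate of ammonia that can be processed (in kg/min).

ṁ = 36.0 kg/min

Δh = 4.70×(-33.3−-44.5) + 1370 + 2.16×(30.5−-33.3) = 1560.4 kJ/kg
Q = 936 kJ/s = 936 kJ/s = 56160 kJ/min
ṁ = Q/Δh = 56160 / 1560.4 = 35.99 kg/min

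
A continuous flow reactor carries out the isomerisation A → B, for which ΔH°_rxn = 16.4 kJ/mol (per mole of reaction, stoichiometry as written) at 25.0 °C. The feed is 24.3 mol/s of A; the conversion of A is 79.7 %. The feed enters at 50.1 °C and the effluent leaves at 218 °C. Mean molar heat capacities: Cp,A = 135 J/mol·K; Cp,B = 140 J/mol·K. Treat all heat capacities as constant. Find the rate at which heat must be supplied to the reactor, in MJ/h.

Q_in = 3190 MJ/h

Extent of reaction ξ = 0.797 × 24.3 = 19.367 mol/s
Reaction term: ξ·ΔH°_rxn = 19.367 × 16.4 = 317.62 kJ/s
Sensible, feed 50.1→25 °C: -82.341 kJ/s
Outlet flows (mol/s): A 4.9329, B 19.367
Sensible, products 25→218 °C: 651.83 kJ/s
Q = ΔH = 887.11 kJ/s = 887.11 kW
Heat supplied = 3193.6 MJ/h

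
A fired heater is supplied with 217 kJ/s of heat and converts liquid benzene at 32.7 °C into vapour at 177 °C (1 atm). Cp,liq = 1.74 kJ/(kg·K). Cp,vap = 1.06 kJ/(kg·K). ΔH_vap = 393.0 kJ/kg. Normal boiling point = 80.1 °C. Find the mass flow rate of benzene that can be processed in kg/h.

Δh = 1.74×(80.1−32.7) + 393.0 + 1.06×(177−80.1) = 578.19 kJ/kg
Q = 217 kJ/s = 217 kJ/s = 781200 kJ/h
ṁ = Q/Δh = 781200 / 578.19 = 1351.1 kg/h

ṁ = 1350 kg/h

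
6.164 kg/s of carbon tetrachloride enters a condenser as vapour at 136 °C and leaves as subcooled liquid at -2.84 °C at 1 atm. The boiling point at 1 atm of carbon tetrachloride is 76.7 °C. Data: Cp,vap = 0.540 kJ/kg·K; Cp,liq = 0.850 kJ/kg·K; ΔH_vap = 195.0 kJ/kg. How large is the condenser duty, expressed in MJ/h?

vapour 136→76.7 °C: -32.022 kJ/kg
condensation at 76.7 °C: -195 kJ/kg
liquid 76.7→-2.84 °C: -67.609 kJ/kg
Δh = -32.022 + -195 + -67.609 = -294.63 kJ/kg
Q = ṁ·Δh = 6.164 kg/s × -294.63 kJ/kg = -1816.1 kJ/s
|Q| = 1816.1 kW = 6538 MJ/h

Q_c = 6540 MJ/h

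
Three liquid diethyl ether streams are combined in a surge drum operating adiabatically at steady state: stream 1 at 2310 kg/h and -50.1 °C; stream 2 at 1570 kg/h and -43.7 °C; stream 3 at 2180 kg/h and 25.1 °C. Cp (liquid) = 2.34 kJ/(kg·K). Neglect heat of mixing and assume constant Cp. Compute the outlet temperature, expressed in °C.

No heat crosses the boundary, so H_out = H_in.
Σ ṁᵢCp,ᵢTᵢ = 2310×2.34×-50.1 + 1570×2.34×-43.7 + 2180×2.34×25.1 = -303320
Σ ṁᵢCp,ᵢ = 2310×2.34 + 1570×2.34 + 2180×2.34 = 14180
T_out = -303320 / 14180 = -21.39 °C

T_out = -21.4 °C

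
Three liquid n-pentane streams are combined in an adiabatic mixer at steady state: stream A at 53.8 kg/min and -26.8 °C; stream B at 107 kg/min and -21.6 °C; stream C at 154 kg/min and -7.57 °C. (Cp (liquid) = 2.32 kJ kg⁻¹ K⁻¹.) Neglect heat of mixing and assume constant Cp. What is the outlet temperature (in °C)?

T_out = -15.6 °C

Energy balance with Q = 0: Σ ṁᵢCp,ᵢ(T_out − Tᵢ) = 0
Σ ṁᵢCp,ᵢTᵢ = 53.8×2.32×-26.8 + 107×2.32×-21.6 + 154×2.32×-7.57 = -11412
Σ ṁᵢCp,ᵢ = 53.8×2.32 + 107×2.32 + 154×2.32 = 730.34
T_out = -11412 / 730.34 = -15.625 °C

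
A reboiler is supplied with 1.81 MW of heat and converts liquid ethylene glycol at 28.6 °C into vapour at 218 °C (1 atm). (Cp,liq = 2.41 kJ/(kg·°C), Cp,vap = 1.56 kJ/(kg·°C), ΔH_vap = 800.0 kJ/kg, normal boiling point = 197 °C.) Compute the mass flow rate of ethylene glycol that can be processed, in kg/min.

ṁ = 87.7 kg/min

Δh = 2.41×(197−28.6) + 800.0 + 1.56×(218−197) = 1238.6 kJ/kg
Q = 1.81 MW = 1810 kJ/s = 108600 kJ/min
ṁ = Q/Δh = 108600 / 1238.6 = 87.679 kg/min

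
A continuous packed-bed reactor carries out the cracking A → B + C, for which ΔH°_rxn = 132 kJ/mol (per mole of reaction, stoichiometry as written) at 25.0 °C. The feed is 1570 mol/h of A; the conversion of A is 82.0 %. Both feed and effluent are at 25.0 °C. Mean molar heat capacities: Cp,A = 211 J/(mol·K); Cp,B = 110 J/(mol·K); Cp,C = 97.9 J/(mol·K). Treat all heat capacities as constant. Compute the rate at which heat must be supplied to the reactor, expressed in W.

Q_in = 47200 W

Extent of reaction ξ = 0.820 × 1570 = 1287.4 mol/h
Reaction term: ξ·ΔH°_rxn = 1287.4 × 132 = 169940 kJ/h
Q = ΔH = 169940 kJ/h = 47.205 kW
Heat supplied = 47205 W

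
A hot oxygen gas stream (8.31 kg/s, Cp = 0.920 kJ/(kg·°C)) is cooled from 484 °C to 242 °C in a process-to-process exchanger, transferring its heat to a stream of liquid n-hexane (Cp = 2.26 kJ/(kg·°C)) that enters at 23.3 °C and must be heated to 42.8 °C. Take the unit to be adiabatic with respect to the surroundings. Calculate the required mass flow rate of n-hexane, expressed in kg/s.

Heat released by hot stream: Q = 8.31 × 0.920 × (484 − 242) = 1850.1 kJ/s
Energy balance on cold side (adiabatic exchanger): Q = ṁ_c·Cp_c·(T_c,out − T_c,in)
ṁ_c = 1850.1 / [2.26 × (42.8 − 23.3)] = 41.982 kg/s

ṁ_c = 42.0 kg/s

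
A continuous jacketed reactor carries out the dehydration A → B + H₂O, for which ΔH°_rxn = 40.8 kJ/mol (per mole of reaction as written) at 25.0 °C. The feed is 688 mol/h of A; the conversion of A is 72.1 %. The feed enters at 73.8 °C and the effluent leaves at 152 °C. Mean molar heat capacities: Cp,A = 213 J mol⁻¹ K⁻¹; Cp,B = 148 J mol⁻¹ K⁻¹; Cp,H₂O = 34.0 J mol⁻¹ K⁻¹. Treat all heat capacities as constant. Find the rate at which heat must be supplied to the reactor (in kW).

Extent of reaction ξ = 0.721 × 688 = 496.05 mol/h
Reaction term: ξ·ΔH°_rxn = 496.05 × 40.8 = 20239 kJ/h
Sensible, feed 73.8→25 °C: -7151.3 kJ/h
Outlet flows (mol/h): A 191.95, B 496.05, H₂O 496.05
Sensible, products 25→152 °C: 16658 kJ/h
Q = ΔH = 29746 kJ/h = 8.2627 kW
Heat supplied = 8.2627 kW

Q_in = 8.26 kW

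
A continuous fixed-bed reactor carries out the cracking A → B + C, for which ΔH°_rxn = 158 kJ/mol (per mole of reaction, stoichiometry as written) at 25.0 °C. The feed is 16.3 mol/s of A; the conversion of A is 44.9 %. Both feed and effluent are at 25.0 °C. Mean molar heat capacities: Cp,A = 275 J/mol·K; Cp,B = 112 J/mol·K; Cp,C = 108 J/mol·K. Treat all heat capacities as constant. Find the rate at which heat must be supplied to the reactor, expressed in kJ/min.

Q_in = 69400 kJ/min

Extent of reaction ξ = 0.449 × 16.3 = 7.3187 mol/s
Reaction term: ξ·ΔH°_rxn = 7.3187 × 158 = 1156.4 kJ/s
Q = ΔH = 1156.4 kJ/s = 1156.4 kW
Heat supplied = 69381 kJ/min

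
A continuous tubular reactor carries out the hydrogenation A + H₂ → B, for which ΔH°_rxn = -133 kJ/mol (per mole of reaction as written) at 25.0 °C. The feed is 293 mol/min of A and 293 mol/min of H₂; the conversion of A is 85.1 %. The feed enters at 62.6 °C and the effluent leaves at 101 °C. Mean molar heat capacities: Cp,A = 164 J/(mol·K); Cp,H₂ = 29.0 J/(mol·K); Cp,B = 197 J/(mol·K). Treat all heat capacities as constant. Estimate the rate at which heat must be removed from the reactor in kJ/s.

Q_out = 515 kJ/s

Extent of reaction ξ = 0.851 × 293 = 249.34 mol/min
Reaction term: ξ·ΔH°_rxn = 249.34 × -133 = -33163 kJ/min
Sensible, feed 62.6→25 °C: -2126.2 kJ/min
Outlet flows (mol/min): A 43.657, H₂ 43.657, B 249.34
Sensible, products 25→101 °C: 4373.5 kJ/min
Q = ΔH = -30915 kJ/min = -515.26 kW
Heat removed = 515.26 kJ/s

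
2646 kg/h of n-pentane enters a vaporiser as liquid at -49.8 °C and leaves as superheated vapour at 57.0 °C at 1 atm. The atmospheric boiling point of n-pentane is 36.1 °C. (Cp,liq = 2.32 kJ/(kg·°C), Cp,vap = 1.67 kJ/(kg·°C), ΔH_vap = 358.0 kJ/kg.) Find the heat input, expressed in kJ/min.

Q = 26100 kJ/min

liquid -49.8→36.1 °C: 199.29 kJ/kg
vaporisation at 36.1 °C: 358 kJ/kg
vapour 36.1→57.0 °C: 34.903 kJ/kg
Δh = 199.29 + 358 + 34.903 = 592.19 kJ/kg
Q = ṁ·Δh = 2646 kg/h × 592.19 kJ/kg = 1.5669e+06 kJ/h
|Q| = 435.26 kW = 26116 kJ/min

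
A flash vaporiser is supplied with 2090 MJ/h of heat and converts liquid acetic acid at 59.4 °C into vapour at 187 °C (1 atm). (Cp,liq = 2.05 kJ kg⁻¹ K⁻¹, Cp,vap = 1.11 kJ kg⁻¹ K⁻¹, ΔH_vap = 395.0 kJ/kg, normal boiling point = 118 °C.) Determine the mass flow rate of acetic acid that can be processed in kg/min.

Δh = 2.05×(118−59.4) + 395.0 + 1.11×(187−118) = 591.72 kJ/kg
Q = 2090 MJ/h = 580.56 kJ/s = 34833 kJ/min
ṁ = Q/Δh = 34833 / 591.72 = 58.868 kg/min

ṁ = 58.9 kg/min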